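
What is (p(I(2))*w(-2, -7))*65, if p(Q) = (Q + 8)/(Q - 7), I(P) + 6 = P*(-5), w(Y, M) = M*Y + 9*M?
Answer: -25480/23 ≈ -1107.8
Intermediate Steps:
w(Y, M) = 9*M + M*Y
I(P) = -6 - 5*P (I(P) = -6 + P*(-5) = -6 - 5*P)
p(Q) = (8 + Q)/(-7 + Q)
(p(I(2))*w(-2, -7))*65 = (((8 + (-6 - 5*2))/(-7 + (-6 - 5*2)))*(-7*(9 - 2)))*65 = (((8 + (-6 - 10))/(-7 + (-6 - 10)))*(-7*7))*65 = (((8 - 16)/(-7 - 16))*(-49))*65 = ((-8/(-23))*(-49))*65 = (-1/23*(-8)*(-49))*65 = ((8/23)*(-49))*65 = -392/23*65 = -25480/23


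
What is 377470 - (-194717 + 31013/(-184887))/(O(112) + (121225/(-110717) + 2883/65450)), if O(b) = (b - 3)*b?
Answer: 6173596834525344381158090/16354507532395042107 ≈ 3.7749e+5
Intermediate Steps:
O(b) = b*(-3 + b) (O(b) = (-3 + b)*b = b*(-3 + b))
377470 - (-194717 + 31013/(-184887))/(O(112) + (121225/(-110717) + 2883/65450)) = 377470 - (-194717 + 31013/(-184887))/(112*(-3 + 112) + (121225/(-110717) + 2883/65450)) = 377470 - (-194717 + 31013*(-1/184887))/(112*109 + (121225*(-1/110717) + 2883*(1/65450))) = 377470 - (-194717 - 31013/184887)/(12208 + (-121225/110717 + 2883/65450)) = 377470 - (-36000672992)/(184887*(12208 - 7614979139/7246427650)) = 377470 - (-36000672992)/(184887*88456773772061/7246427650) = 377470 - (-36000672992)*7246427650/(184887*88456773772061) = 377470 - 1*(-260876272187837028800/16354507532395042107) = 377470 + 260876272187837028800/16354507532395042107 = 6173596834525344381158090/16354507532395042107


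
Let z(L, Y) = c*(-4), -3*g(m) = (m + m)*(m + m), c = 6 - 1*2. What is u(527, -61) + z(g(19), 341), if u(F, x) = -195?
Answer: -211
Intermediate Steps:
c = 4 (c = 6 - 2 = 4)
g(m) = -4*m²/3 (g(m) = -(m + m)*(m + m)/3 = -2*m*2*m/3 = -4*m²/3)
z(L, Y) = -16 (z(L, Y) = 4*(-4) = -16)
u(527, -61) + z(g(19), 341) = -195 - 16 = -211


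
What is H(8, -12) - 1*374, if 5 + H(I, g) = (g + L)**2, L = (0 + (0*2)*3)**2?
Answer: -235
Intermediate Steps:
L = 0 (L = (0 + 0*3)**2 = (0 + 0)**2 = 0**2 = 0)
H(I, g) = -5 + g**2 (H(I, g) = -5 + (g + 0)**2 = -5 + g**2)
H(8, -12) - 1*374 = (-5 + (-12)**2) - 1*374 = (-5 + 144) - 374 = 139 - 374 = -235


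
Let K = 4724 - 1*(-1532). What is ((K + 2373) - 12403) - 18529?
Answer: -22303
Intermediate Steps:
K = 6256 (K = 4724 + 1532 = 6256)
((K + 2373) - 12403) - 18529 = ((6256 + 2373) - 12403) - 18529 = (8629 - 12403) - 18529 = -3774 - 18529 = -22303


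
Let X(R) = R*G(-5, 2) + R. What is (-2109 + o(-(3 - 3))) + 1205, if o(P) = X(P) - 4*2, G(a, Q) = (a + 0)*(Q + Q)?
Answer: -912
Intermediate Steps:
G(a, Q) = 2*Q*a (G(a, Q) = a*(2*Q) = 2*Q*a)
X(R) = -19*R (X(R) = R*(2*2*(-5)) + R = R*(-20) + R = -20*R + R = -19*R)
o(P) = -8 - 19*P (o(P) = -19*P - 4*2 = -19*P - 8 = -8 - 19*P)
(-2109 + o(-(3 - 3))) + 1205 = (-2109 + (-8 - (-19)*(3 - 3))) + 1205 = (-2109 + (-8 - (-19)*0)) + 1205 = (-2109 + (-8 - 19*0)) + 1205 = (-2109 + (-8 + 0)) + 1205 = (-2109 - 8) + 1205 = -2117 + 1205 = -912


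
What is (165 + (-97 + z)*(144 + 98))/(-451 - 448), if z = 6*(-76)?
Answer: 4609/31 ≈ 148.68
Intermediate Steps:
z = -456
(165 + (-97 + z)*(144 + 98))/(-451 - 448) = (165 + (-97 - 456)*(144 + 98))/(-451 - 448) = (165 - 553*242)/(-899) = (165 - 133826)*(-1/899) = -133661*(-1/899) = 4609/31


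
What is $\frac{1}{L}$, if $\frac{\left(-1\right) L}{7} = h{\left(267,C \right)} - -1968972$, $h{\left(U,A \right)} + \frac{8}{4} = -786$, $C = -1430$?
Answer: $- \frac{1}{13777288} \approx -7.2583 \cdot 10^{-8}$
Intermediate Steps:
$h{\left(U,A \right)} = -788$ ($h{\left(U,A \right)} = -2 - 786 = -788$)
$L = -13777288$ ($L = - 7 \left(-788 - -1968972\right) = - 7 \left(-788 + 1968972\right) = \left(-7\right) 1968184 = -13777288$)
$\frac{1}{L} = \frac{1}{-13777288} = - \frac{1}{13777288}$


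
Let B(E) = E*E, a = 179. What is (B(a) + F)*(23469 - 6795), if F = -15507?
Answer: 275687916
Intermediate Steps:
B(E) = E²
(B(a) + F)*(23469 - 6795) = (179² - 15507)*(23469 - 6795) = (32041 - 15507)*16674 = 16534*16674 = 275687916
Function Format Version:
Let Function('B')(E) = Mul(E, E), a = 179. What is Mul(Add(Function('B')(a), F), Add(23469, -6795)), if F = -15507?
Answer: 275687916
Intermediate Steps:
Function('B')(E) = Pow(E, 2)
Mul(Add(Function('B')(a), F), Add(23469, -6795)) = Mul(Add(Pow(179, 2), -15507), Add(23469, -6795)) = Mul(Add(32041, -15507), 16674) = Mul(16534, 16674) = 275687916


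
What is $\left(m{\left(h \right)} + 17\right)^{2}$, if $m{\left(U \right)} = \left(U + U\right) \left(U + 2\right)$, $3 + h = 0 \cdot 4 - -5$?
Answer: $1089$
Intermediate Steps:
$h = 2$ ($h = -3 + \left(0 \cdot 4 - -5\right) = -3 + \left(0 + 5\right) = -3 + 5 = 2$)
$m{\left(U \right)} = 2 U \left(2 + U\right)$
$\left(m{\left(h \right)} + 17\right)^{2} = \left(2 \cdot 2 \left(2 + 2\right) + 17\right)^{2} = \left(2 \cdot 2 \cdot 4 + 17\right)^{2} = \left(16 + 17\right)^{2} = 33^{2} = 1089$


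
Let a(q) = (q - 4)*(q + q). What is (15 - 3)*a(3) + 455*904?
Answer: 411248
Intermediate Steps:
a(q) = 2*q*(-4 + q) (a(q) = (-4 + q)*(2*q) = 2*q*(-4 + q))
(15 - 3)*a(3) + 455*904 = (15 - 3)*(2*3*(-4 + 3)) + 455*904 = 12*(2*3*(-1)) + 411320 = 12*(-6) + 411320 = -72 + 411320 = 411248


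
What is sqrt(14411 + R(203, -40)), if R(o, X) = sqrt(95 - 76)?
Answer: sqrt(14411 + sqrt(19)) ≈ 120.06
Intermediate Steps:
R(o, X) = sqrt(19)
sqrt(14411 + R(203, -40)) = sqrt(14411 + sqrt(19))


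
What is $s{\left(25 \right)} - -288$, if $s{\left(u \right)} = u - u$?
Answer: $288$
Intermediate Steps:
$s{\left(u \right)} = 0$
$s{\left(25 \right)} - -288 = 0 - -288 = 0 + 288 = 288$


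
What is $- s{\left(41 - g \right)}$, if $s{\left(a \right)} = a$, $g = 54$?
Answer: $13$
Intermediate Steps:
$- s{\left(41 - g \right)} = - (41 - 54) = \left(-1\right) \left(-13\right) = 13$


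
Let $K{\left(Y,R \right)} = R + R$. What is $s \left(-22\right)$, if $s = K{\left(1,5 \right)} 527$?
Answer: $-115940$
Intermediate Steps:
$K{\left(Y,R \right)} = 2 R$
$s = 5270$ ($s = 2 \cdot 5 \cdot 527 = 10 \cdot 527 = 5270$)
$s \left(-22\right) = 5270 \left(-22\right) = -115940$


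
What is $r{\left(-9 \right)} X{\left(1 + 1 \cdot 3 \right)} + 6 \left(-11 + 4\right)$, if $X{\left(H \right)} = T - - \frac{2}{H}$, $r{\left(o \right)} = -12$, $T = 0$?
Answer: $-48$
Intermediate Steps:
$X{\left(H \right)} = \frac{2}{H}$ ($X{\left(H \right)} = 0 - - \frac{2}{H} = 0 + \frac{2}{H} = \frac{2}{H}$)
$r{\left(-9 \right)} X{\left(1 + 1 \cdot 3 \right)} + 6 \left(-11 + 4\right) = - 12 \frac{2}{1 + 1 \cdot 3} + 6 \left(-11 + 4\right) = - 12 \frac{2}{1 + 3} + 6 \left(-7\right) = - 12 \cdot \frac{2}{4} - 42 = - 12 \cdot 2 \cdot \frac{1}{4} - 42 = \left(-12\right) \frac{1}{2} - 42 = -6 - 42 = -48$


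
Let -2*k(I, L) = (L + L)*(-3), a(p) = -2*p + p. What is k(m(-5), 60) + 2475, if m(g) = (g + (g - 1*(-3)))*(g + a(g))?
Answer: 2655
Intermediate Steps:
a(p) = -p
m(g) = 0 (m(g) = (g + (g - 1*(-3)))*(g - g) = (g + (g + 3))*0 = (g + (3 + g))*0 = (3 + 2*g)*0 = 0)
k(I, L) = 3*L (k(I, L) = -(L + L)*(-3)/2 = -2*L*(-3)/2 = -(-3)*L = 3*L)
k(m(-5), 60) + 2475 = 3*60 + 2475 = 180 + 2475 = 2655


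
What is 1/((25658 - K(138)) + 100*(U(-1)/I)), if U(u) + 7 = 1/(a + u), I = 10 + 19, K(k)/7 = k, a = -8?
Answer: 261/6438212 ≈ 4.0539e-5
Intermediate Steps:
K(k) = 7*k
I = 29
U(u) = -7 + 1/(-8 + u)
1/((25658 - K(138)) + 100*(U(-1)/I)) = 1/((25658 - 7*138) + 100*(((57 - 7*(-1))/(-8 - 1))/29)) = 1/((25658 - 1*966) + 100*(((57 + 7)/(-9))*(1/29))) = 1/((25658 - 966) + 100*(-⅑*64*(1/29))) = 1/(24692 + 100*(-64/9*1/29)) = 1/(24692 + 100*(-64/261)) = 1/(24692 - 6400/261) = 1/(6438212/261) = 261/6438212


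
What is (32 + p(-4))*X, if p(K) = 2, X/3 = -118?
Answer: -12036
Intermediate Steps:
X = -354 (X = 3*(-118) = -354)
(32 + p(-4))*X = (32 + 2)*(-354) = 34*(-354) = -12036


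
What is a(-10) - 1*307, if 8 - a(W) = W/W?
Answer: -300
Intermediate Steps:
a(W) = 7 (a(W) = 8 - W/W = 8 - 1*1 = 8 - 1 = 7)
a(-10) - 1*307 = 7 - 1*307 = 7 - 307 = -300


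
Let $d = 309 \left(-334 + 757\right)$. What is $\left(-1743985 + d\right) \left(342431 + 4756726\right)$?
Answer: $-8226357806646$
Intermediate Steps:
$d = 130707$ ($d = 309 \cdot 423 = 130707$)
$\left(-1743985 + d\right) \left(342431 + 4756726\right) = \left(-1743985 + 130707\right) \left(342431 + 4756726\right) = \left(-1613278\right) 5099157 = -8226357806646$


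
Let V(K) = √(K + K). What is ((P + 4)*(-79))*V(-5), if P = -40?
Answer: 2844*I*√10 ≈ 8993.5*I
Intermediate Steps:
V(K) = √2*√K (V(K) = √(2*K) = √2*√K)
((P + 4)*(-79))*V(-5) = ((-40 + 4)*(-79))*(√2*√(-5)) = (-36*(-79))*(√2*(I*√5)) = 2844*(I*√10) = 2844*I*√10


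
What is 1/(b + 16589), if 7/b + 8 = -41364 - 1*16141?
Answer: 57513/954083150 ≈ 6.0281e-5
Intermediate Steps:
b = -7/57513 (b = 7/(-8 + (-41364 - 1*16141)) = 7/(-8 + (-41364 - 16141)) = 7/(-8 - 57505) = 7/(-57513) = 7*(-1/57513) = -7/57513 ≈ -0.00012171)
1/(b + 16589) = 1/(-7/57513 + 16589) = 1/(954083150/57513) = 57513/954083150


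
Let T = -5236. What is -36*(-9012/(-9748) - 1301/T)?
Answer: -134705205/3190033 ≈ -42.227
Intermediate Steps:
-36*(-9012/(-9748) - 1301/T) = -36*(-9012/(-9748) - 1301/(-5236)) = -36*(-9012*(-1/9748) - 1301*(-1/5236)) = -36*(2253/2437 + 1301/5236) = -36*14967245/12760132 = -134705205/3190033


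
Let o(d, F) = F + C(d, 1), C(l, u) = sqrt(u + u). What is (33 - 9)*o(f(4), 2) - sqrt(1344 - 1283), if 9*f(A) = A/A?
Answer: 48 - sqrt(61) + 24*sqrt(2) ≈ 74.131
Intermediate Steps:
f(A) = 1/9 (f(A) = (A/A)/9 = (1/9)*1 = 1/9)
C(l, u) = sqrt(2)*sqrt(u) (C(l, u) = sqrt(2*u) = sqrt(2)*sqrt(u))
o(d, F) = F + sqrt(2) (o(d, F) = F + sqrt(2)*sqrt(1) = F + sqrt(2)*1 = F + sqrt(2))
(33 - 9)*o(f(4), 2) - sqrt(1344 - 1283) = (33 - 9)*(2 + sqrt(2)) - sqrt(1344 - 1283) = 24*(2 + sqrt(2)) - sqrt(61) = (48 + 24*sqrt(2)) - sqrt(61) = 48 - sqrt(61) + 24*sqrt(2)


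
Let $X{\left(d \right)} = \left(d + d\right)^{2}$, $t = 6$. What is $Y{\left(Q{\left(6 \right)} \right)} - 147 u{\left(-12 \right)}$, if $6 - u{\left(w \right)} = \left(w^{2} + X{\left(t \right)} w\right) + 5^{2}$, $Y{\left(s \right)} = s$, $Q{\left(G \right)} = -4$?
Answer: $-230059$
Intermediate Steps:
$X{\left(d \right)} = 4 d^{2}$ ($X{\left(d \right)} = \left(2 d\right)^{2} = 4 d^{2}$)
$u{\left(w \right)} = -19 - w^{2} - 144 w$ ($u{\left(w \right)} = 6 - \left(\left(w^{2} + 4 \cdot 6^{2} w\right) + 5^{2}\right) = 6 - \left(\left(w^{2} + 4 \cdot 36 w\right) + 25\right) = 6 - \left(\left(w^{2} + 144 w\right) + 25\right) = 6 - \left(25 + w^{2} + 144 w\right) = -19 - w^{2} - 144 w$)
$Y{\left(Q{\left(6 \right)} \right)} - 147 u{\left(-12 \right)} = -4 - 147 \left(-19 - \left(-12\right)^{2} - -1728\right) = -4 - 147 \left(-19 - 144 + 1728\right) = -4 - 230055 = -230059$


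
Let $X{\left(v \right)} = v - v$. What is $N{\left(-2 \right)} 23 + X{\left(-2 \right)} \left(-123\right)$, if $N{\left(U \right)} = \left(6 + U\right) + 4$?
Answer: $184$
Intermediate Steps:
$X{\left(v \right)} = 0$
$N{\left(U \right)} = 10 + U$
$N{\left(-2 \right)} 23 + X{\left(-2 \right)} \left(-123\right) = \left(10 - 2\right) 23 + 0 \left(-123\right) = 8 \cdot 23 + 0 = 184 + 0 = 184$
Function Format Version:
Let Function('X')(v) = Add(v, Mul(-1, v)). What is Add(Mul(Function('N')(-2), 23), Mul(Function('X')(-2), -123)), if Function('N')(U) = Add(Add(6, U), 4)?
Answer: 184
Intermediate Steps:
Function('X')(v) = 0
Function('N')(U) = Add(10, U)
Add(Mul(Function('N')(-2), 23), Mul(Function('X')(-2), -123)) = Add(Mul(Add(10, -2), 23), Mul(0, -123)) = Add(Mul(8, 23), 0) = Add(184, 0) = 184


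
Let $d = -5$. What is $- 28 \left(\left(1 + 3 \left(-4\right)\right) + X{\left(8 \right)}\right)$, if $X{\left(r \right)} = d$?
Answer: $448$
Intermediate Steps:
$X{\left(r \right)} = -5$
$- 28 \left(\left(1 + 3 \left(-4\right)\right) + X{\left(8 \right)}\right) = - 28 \left(\left(1 + 3 \left(-4\right)\right) - 5\right) = - 28 \left(\left(1 - 12\right) - 5\right) = - 28 \left(-11 - 5\right) = \left(-28\right) \left(-16\right) = 448$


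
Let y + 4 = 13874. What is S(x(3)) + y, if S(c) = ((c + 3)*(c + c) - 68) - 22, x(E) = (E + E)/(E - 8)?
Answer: 344392/25 ≈ 13776.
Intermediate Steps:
y = 13870 (y = -4 + 13874 = 13870)
x(E) = 2*E/(-8 + E) (x(E) = (2*E)/(-8 + E) = 2*E/(-8 + E))
S(c) = -90 + 2*c*(3 + c) (S(c) = ((3 + c)*(2*c) - 68) - 22 = (2*c*(3 + c) - 68) - 22 = (-68 + 2*c*(3 + c)) - 22 = -90 + 2*c*(3 + c))
S(x(3)) + y = (-90 + 2*(2*3/(-8 + 3))² + 6*(2*3/(-8 + 3))) + 13870 = (-90 + 2*(2*3/(-5))² + 6*(2*3/(-5))) + 13870 = (-90 + 2*(2*3*(-⅕))² + 6*(2*3*(-⅕))) + 13870 = (-90 + 2*(-6/5)² + 6*(-6/5)) + 13870 = (-90 + 2*(36/25) - 36/5) + 13870 = (-90 + 72/25 - 36/5) + 13870 = -2358/25 + 13870 = 344392/25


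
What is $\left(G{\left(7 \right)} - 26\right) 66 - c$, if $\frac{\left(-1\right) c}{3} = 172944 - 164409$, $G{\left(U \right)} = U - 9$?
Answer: $23757$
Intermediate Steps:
$G{\left(U \right)} = -9 + U$ ($G{\left(U \right)} = U - 9 = -9 + U$)
$c = -25605$ ($c = - 3 \left(172944 - 164409\right) = \left(-3\right) 8535 = -25605$)
$\left(G{\left(7 \right)} - 26\right) 66 - c = \left(\left(-9 + 7\right) - 26\right) 66 - -25605 = \left(-2 - 26\right) 66 + 25605 = \left(-28\right) 66 + 25605 = -1848 + 25605 = 23757$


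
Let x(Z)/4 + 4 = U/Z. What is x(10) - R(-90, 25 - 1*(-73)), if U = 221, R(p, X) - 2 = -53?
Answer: 617/5 ≈ 123.40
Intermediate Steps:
R(p, X) = -51 (R(p, X) = 2 - 53 = -51)
x(Z) = -16 + 884/Z (x(Z) = -16 + 4*(221/Z) = -16 + 884/Z)
x(10) - R(-90, 25 - 1*(-73)) = (-16 + 884/10) - 1*(-51) = (-16 + 884*(⅒)) + 51 = (-16 + 442/5) + 51 = 362/5 + 51 = 617/5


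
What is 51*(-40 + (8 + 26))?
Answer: -306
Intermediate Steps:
51*(-40 + (8 + 26)) = 51*(-40 + 34) = 51*(-6) = -306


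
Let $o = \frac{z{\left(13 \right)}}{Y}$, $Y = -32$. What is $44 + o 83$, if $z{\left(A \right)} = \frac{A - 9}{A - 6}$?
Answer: $\frac{2381}{56} \approx 42.518$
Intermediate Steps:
$z{\left(A \right)} = \frac{-9 + A}{-6 + A}$
$o = - \frac{1}{56}$ ($o = \frac{\frac{1}{-6 + 13} \left(-9 + 13\right)}{-32} = \frac{1}{7} \cdot 4 \left(- \frac{1}{32}\right) = \frac{4}{7} \left(- \frac{1}{32}\right) = - \frac{1}{56} \approx -0.017857$)
$44 + o 83 = 44 - \frac{83}{56} = \frac{2381}{56}$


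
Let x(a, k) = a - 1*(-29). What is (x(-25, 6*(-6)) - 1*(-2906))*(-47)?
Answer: -136770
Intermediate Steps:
x(a, k) = 29 + a (x(a, k) = a + 29 = 29 + a)
(x(-25, 6*(-6)) - 1*(-2906))*(-47) = ((29 - 25) - 1*(-2906))*(-47) = (4 + 2906)*(-47) = 2910*(-47) = -136770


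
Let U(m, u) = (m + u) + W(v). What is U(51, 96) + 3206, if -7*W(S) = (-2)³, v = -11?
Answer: 23479/7 ≈ 3354.1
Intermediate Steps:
W(S) = 8/7 (W(S) = -⅐*(-2)³ = -⅐*(-8) = 8/7)
U(m, u) = 8/7 + m + u (U(m, u) = (m + u) + 8/7 = 8/7 + m + u)
U(51, 96) + 3206 = (8/7 + 51 + 96) + 3206 = 1037/7 + 3206 = 23479/7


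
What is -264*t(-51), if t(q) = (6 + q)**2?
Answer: -534600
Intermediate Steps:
-264*t(-51) = -264*(6 - 51)**2 = -264*(-45)**2 = -264*2025 = -534600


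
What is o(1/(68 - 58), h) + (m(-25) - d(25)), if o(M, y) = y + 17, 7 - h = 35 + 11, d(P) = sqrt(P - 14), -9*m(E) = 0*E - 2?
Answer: -196/9 - sqrt(11) ≈ -25.094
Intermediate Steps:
m(E) = 2/9 (m(E) = -(0*E - 2)/9 = -(0 - 2)/9 = -1/9*(-2) = 2/9)
d(P) = sqrt(-14 + P)
h = -39 (h = 7 - (35 + 11) = 7 - 1*46 = 7 - 46 = -39)
o(M, y) = 17 + y
o(1/(68 - 58), h) + (m(-25) - d(25)) = (17 - 39) + (2/9 - sqrt(-14 + 25)) = -22 + (2/9 - sqrt(11)) = -196/9 - sqrt(11)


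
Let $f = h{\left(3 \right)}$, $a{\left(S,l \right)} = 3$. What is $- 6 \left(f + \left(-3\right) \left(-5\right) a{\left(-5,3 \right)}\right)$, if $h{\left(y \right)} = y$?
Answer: $-288$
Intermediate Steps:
$f = 3$
$- 6 \left(f + \left(-3\right) \left(-5\right) a{\left(-5,3 \right)}\right) = - 6 \left(3 + \left(-3\right) \left(-5\right) 3\right) = - 6 \left(3 + 15 \cdot 3\right) = - 6 \left(3 + 45\right) = \left(-6\right) 48 = -288$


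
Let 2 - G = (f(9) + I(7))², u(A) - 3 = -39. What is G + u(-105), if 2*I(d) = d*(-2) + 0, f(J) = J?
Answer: -38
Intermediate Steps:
u(A) = -36 (u(A) = 3 - 39 = -36)
I(d) = -d (I(d) = (d*(-2) + 0)/2 = (-2*d + 0)/2 = (-2*d)/2 = -d)
G = -2 (G = 2 - (9 - 1*7)² = 2 - (9 - 7)² = 2 - 1*2² = 2 - 1*4 = 2 - 4 = -2)
G + u(-105) = -2 - 36 = -38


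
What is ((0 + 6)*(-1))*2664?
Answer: -15984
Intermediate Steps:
((0 + 6)*(-1))*2664 = (6*(-1))*2664 = -6*2664 = -15984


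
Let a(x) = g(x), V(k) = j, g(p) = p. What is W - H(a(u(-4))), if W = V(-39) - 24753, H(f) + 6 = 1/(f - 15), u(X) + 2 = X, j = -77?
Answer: -521303/21 ≈ -24824.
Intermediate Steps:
V(k) = -77
u(X) = -2 + X
a(x) = x
H(f) = -6 + 1/(-15 + f) (H(f) = -6 + 1/(f - 15) = -6 + 1/(-15 + f))
W = -24830 (W = -77 - 24753 = -24830)
W - H(a(u(-4))) = -24830 - (91 - 6*(-2 - 4))/(-15 + (-2 - 4)) = -24830 - (91 - 6*(-6))/(-15 - 6) = -24830 - (91 + 36)/(-21) = -24830 - (-1)*127/21 = -24830 - 1*(-127/21) = -24830 + 127/21 = -521303/21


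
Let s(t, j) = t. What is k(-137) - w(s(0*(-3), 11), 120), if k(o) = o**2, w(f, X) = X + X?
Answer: 18529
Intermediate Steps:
w(f, X) = 2*X
k(-137) - w(s(0*(-3), 11), 120) = (-137)**2 - 2*120 = 18769 - 1*240 = 18769 - 240 = 18529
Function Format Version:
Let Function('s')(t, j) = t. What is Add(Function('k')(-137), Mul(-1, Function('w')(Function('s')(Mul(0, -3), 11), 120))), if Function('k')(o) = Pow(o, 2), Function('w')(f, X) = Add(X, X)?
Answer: 18529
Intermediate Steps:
Function('w')(f, X) = Mul(2, X)
Add(Function('k')(-137), Mul(-1, Function('w')(Function('s')(Mul(0, -3), 11), 120))) = Add(Pow(-137, 2), Mul(-1, Mul(2, 120))) = Add(18769, Mul(-1, 240)) = Add(18769, -240) = 18529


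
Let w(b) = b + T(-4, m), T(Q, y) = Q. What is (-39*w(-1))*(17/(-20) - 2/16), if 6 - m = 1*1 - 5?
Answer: -1521/8 ≈ -190.13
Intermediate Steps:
m = 10 (m = 6 - (1*1 - 5) = 6 - (1 - 5) = 6 - 1*(-4) = 6 + 4 = 10)
w(b) = -4 + b (w(b) = b - 4 = -4 + b)
(-39*w(-1))*(17/(-20) - 2/16) = (-39*(-4 - 1))*(17/(-20) - 2/16) = (-39*(-5))*(17*(-1/20) - 2*1/16) = 195*(-17/20 - ⅛) = 195*(-39/40) = -1521/8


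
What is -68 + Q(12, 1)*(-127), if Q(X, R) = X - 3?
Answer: -1211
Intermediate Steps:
Q(X, R) = -3 + X
-68 + Q(12, 1)*(-127) = -68 + (-3 + 12)*(-127) = -68 + 9*(-127) = -68 - 1143 = -1211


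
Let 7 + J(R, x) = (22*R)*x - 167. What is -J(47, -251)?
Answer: 259708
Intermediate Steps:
J(R, x) = -174 + 22*R*x (J(R, x) = -7 + ((22*R)*x - 167) = -7 + (22*R*x - 167) = -7 + (-167 + 22*R*x) = -174 + 22*R*x)
-J(47, -251) = -(-174 + 22*47*(-251)) = -(-174 - 259534) = -1*(-259708) = 259708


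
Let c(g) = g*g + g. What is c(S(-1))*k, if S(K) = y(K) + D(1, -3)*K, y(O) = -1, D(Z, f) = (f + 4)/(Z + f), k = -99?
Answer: 99/4 ≈ 24.750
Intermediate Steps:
D(Z, f) = (4 + f)/(Z + f)
S(K) = -1 - K/2 (S(K) = -1 + ((4 - 3)/(1 - 3))*K = -1 + (1/(-2))*K = -1 + (-1/2*1)*K = -1 - K/2)
c(g) = g + g**2 (c(g) = g**2 + g = g + g**2)
c(S(-1))*k = ((-1 - 1/2*(-1))*(1 + (-1 - 1/2*(-1))))*(-99) = ((-1 + 1/2)*(1 + (-1 + 1/2)))*(-99) = -(1 - 1/2)/2*(-99) = -1/2*1/2*(-99) = -1/4*(-99) = 99/4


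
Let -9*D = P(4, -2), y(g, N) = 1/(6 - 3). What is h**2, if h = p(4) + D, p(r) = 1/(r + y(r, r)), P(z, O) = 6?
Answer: 289/1521 ≈ 0.19001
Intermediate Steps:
y(g, N) = 1/3
p(r) = 1/(1/3 + r) (p(r) = 1/(r + 1/3) = 1/(1/3 + r))
D = -2/3 (D = -1/9*6 = -2/3 ≈ -0.66667)
h = -17/39 (h = 3/(1 + 3*4) - 2/3 = 3/(1 + 12) - 2/3 = 3/13 - 2/3 = -17/39 ≈ -0.43590)
h**2 = (-17/39)**2 = 289/1521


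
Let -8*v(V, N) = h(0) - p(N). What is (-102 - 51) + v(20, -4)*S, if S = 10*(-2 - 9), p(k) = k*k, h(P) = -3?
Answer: -1657/4 ≈ -414.25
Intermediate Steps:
p(k) = k²
S = -110 (S = 10*(-11) = -110)
v(V, N) = 3/8 + N²/8 (v(V, N) = -(-3 - N²)/8 = 3/8 + N²/8)
(-102 - 51) + v(20, -4)*S = (-102 - 51) + (3/8 + (⅛)*(-4)²)*(-110) = -153 + (3/8 + (⅛)*16)*(-110) = -153 + (3/8 + 2)*(-110) = -153 + (19/8)*(-110) = -153 - 1045/4 = -1657/4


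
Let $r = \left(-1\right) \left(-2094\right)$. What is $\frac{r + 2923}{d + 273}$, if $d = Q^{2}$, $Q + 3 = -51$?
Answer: $\frac{5017}{3189} \approx 1.5732$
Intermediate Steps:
$Q = -54$ ($Q = -3 - 51 = -54$)
$d = 2916$ ($d = \left(-54\right)^{2} = 2916$)
$r = 2094$
$\frac{r + 2923}{d + 273} = \frac{2094 + 2923}{2916 + 273} = \frac{5017}{3189}$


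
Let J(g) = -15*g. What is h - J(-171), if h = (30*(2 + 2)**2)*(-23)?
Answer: -13605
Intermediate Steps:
h = -11040 (h = (30*4**2)*(-23) = (30*16)*(-23) = 480*(-23) = -11040)
h - J(-171) = -11040 - (-15)*(-171) = -11040 - 1*2565 = -11040 - 2565 = -13605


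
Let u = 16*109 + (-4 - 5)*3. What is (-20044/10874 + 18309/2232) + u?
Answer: 6971210419/4045128 ≈ 1723.4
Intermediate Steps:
u = 1717 (u = 1744 - 9*3 = 1744 - 27 = 1717)
(-20044/10874 + 18309/2232) + u = (-20044/10874 + 18309/2232) + 1717 = (-20044*1/10874 + 18309*(1/2232)) + 1717 = (-10022/5437 + 6103/744) + 1717 = 25725643/4045128 + 1717 = 6971210419/4045128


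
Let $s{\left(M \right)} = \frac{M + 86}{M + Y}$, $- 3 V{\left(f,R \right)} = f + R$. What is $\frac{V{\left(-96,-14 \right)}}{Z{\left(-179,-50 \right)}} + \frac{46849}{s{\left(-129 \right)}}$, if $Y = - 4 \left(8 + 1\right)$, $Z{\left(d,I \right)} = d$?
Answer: $\frac{4151050915}{23091} \approx 1.7977 \cdot 10^{5}$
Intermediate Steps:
$V{\left(f,R \right)} = - \frac{R}{3} - \frac{f}{3}$ ($V{\left(f,R \right)} = - \frac{f + R}{3} = - \frac{R + f}{3} = - \frac{R}{3} - \frac{f}{3}$)
$Y = -36$ ($Y = \left(-4\right) 9 = -36$)
$s{\left(M \right)} = \frac{86 + M}{-36 + M}$ ($s{\left(M \right)} = \frac{M + 86}{M - 36} = \frac{86 + M}{-36 + M}$)
$\frac{V{\left(-96,-14 \right)}}{Z{\left(-179,-50 \right)}} + \frac{46849}{s{\left(-129 \right)}} = \frac{\left(- \frac{1}{3}\right) \left(-14\right) - -32}{-179} + \frac{46849}{\frac{1}{-36 - 129} \left(86 - 129\right)} = \left(\frac{14}{3} + 32\right) \left(- \frac{1}{179}\right) + \frac{46849}{\frac{1}{-165} \left(-43\right)} = \frac{110}{3} \left(- \frac{1}{179}\right) + \frac{46849}{\left(- \frac{1}{165}\right) \left(-43\right)} = - \frac{110}{537} + \frac{46849}{\frac{43}{165}} = - \frac{110}{537} + 46849 \cdot \frac{165}{43} = - \frac{110}{537} + \frac{7730085}{43} = \frac{4151050915}{23091}$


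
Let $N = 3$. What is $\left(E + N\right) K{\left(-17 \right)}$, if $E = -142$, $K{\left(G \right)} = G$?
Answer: $2363$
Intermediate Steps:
$\left(E + N\right) K{\left(-17 \right)} = \left(-142 + 3\right) \left(-17\right) = \left(-139\right) \left(-17\right) = 2363$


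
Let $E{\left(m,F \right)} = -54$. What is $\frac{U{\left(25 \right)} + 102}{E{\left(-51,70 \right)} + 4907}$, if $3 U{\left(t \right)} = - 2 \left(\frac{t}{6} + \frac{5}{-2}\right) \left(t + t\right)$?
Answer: $\frac{418}{43677} \approx 0.0095703$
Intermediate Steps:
$U{\left(t \right)} = \frac{2 t \left(5 - \frac{t}{3}\right)}{3}$ ($U{\left(t \right)} = \frac{- 2 \left(\frac{t}{6} + \frac{5}{-2}\right) \left(t + t\right)}{3} = \frac{- 2 \left(t \frac{1}{6} + 5 \left(- \frac{1}{2}\right)\right) 2 t}{3} = \frac{- 2 \left(\frac{t}{6} - \frac{5}{2}\right) 2 t}{3} = \frac{- 2 \left(- \frac{5}{2} + \frac{t}{6}\right) 2 t}{3} = \frac{\left(5 - \frac{t}{3}\right) 2 t}{3} = \frac{2 t \left(5 - \frac{t}{3}\right)}{3}$)
$\frac{U{\left(25 \right)} + 102}{E{\left(-51,70 \right)} + 4907} = \frac{\frac{2}{9} \cdot 25 \left(15 - 25\right) + 102}{-54 + 4907} = \frac{\frac{2}{9} \cdot 25 \left(15 - 25\right) + 102}{4853} = \left(\frac{2}{9} \cdot 25 \left(-10\right) + 102\right) \frac{1}{4853} = \left(- \frac{500}{9} + 102\right) \frac{1}{4853} = \frac{418}{9} \cdot \frac{1}{4853} = \frac{418}{43677}$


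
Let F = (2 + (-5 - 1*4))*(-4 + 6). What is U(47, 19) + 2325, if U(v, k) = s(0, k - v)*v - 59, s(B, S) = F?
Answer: 1608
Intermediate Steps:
F = -14 (F = (2 + (-5 - 4))*2 = (2 - 9)*2 = -7*2 = -14)
s(B, S) = -14
U(v, k) = -59 - 14*v (U(v, k) = -14*v - 59 = -59 - 14*v)
U(47, 19) + 2325 = (-59 - 14*47) + 2325 = (-59 - 658) + 2325 = -717 + 2325 = 1608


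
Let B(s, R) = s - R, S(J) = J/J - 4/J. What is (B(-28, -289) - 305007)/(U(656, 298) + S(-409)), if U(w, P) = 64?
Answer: -41547038/8863 ≈ -4687.7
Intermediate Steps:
S(J) = 1 - 4/J
(B(-28, -289) - 305007)/(U(656, 298) + S(-409)) = ((-28 - 1*(-289)) - 305007)/(64 + (-4 - 409)/(-409)) = ((-28 + 289) - 305007)/(64 - 1/409*(-413)) = (261 - 305007)/(64 + 413/409) = -304746/26589/409 = -304746*409/26589 = -41547038/8863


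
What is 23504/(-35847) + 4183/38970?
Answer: -28370477/51739170 ≈ -0.54834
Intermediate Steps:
23504/(-35847) + 4183/38970 = 23504*(-1/35847) + 4183*(1/38970) = -23504/35847 + 4183/38970 = -28370477/51739170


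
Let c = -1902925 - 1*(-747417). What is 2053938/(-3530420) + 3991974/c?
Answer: -1029167914974/254964284585 ≈ -4.0365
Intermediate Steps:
c = -1155508 (c = -1902925 + 747417 = -1155508)
2053938/(-3530420) + 3991974/c = 2053938/(-3530420) + 3991974/(-1155508) = 2053938*(-1/3530420) + 3991974*(-1/1155508) = -1026969/1765210 - 1995987/577754 = -1029167914974/254964284585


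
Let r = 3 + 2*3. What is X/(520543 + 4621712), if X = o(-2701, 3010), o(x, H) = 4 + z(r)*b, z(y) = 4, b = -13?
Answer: -16/1714085 ≈ -9.3344e-6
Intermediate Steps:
r = 9 (r = 3 + 6 = 9)
o(x, H) = -48 (o(x, H) = 4 + 4*(-13) = 4 - 52 = -48)
X = -48
X/(520543 + 4621712) = -48/(520543 + 4621712) = -48/5142255 = -48*1/5142255 = -16/1714085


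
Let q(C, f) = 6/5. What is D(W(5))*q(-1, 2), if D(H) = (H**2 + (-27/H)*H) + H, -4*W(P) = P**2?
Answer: 279/40 ≈ 6.9750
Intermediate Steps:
q(C, f) = 6/5 (q(C, f) = 6*(1/5) = 6/5)
W(P) = -P**2/4
D(H) = -27 + H + H**2 (D(H) = (H**2 - 27) + H = (-27 + H**2) + H = -27 + H + H**2)
D(W(5))*q(-1, 2) = (-27 - 1/4*5**2 + (-1/4*5**2)**2)*(6/5) = (-27 - 1/4*25 + (-1/4*25)**2)*(6/5) = (-27 - 25/4 + (-25/4)**2)*(6/5) = (-27 - 25/4 + 625/16)*(6/5) = (93/16)*(6/5) = 279/40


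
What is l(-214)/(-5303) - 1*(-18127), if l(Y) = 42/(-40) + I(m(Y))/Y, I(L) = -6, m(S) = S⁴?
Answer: 205712811527/11348420 ≈ 18127.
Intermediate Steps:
l(Y) = -21/20 - 6/Y (l(Y) = 42/(-40) - 6/Y = 42*(-1/40) - 6/Y = -21/20 - 6/Y)
l(-214)/(-5303) - 1*(-18127) = (-21/20 - 6/(-214))/(-5303) - 1*(-18127) = (-21/20 - 6*(-1/214))*(-1/5303) + 18127 = (-21/20 + 3/107)*(-1/5303) + 18127 = -2187/2140*(-1/5303) + 18127 = 2187/11348420 + 18127 = 205712811527/11348420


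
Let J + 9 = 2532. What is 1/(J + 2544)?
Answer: 1/5067 ≈ 0.00019736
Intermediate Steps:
J = 2523 (J = -9 + 2532 = 2523)
1/(J + 2544) = 1/(2523 + 2544) = 1/5067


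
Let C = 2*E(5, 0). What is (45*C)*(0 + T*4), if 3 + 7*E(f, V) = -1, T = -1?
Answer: 1440/7 ≈ 205.71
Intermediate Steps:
E(f, V) = -4/7 (E(f, V) = -3/7 + (⅐)*(-1) = -3/7 - ⅐ = -4/7)
C = -8/7 (C = 2*(-4/7) = -8/7 ≈ -1.1429)
(45*C)*(0 + T*4) = (45*(-8/7))*(0 - 1*4) = -360*(0 - 4)/7 = -360/7*(-4) = 1440/7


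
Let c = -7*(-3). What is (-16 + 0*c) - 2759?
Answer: -2775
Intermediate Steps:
c = 21
(-16 + 0*c) - 2759 = (-16 + 0*21) - 2759 = (-16 + 0) - 2759 = -16 - 2759 = -2775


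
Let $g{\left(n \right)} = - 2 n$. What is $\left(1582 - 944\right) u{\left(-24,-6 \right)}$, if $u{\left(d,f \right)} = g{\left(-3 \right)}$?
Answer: $3828$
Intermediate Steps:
$u{\left(d,f \right)} = 6$ ($u{\left(d,f \right)} = \left(-2\right) \left(-3\right) = 6$)
$\left(1582 - 944\right) u{\left(-24,-6 \right)} = \left(1582 - 944\right) 6 = 638 \cdot 6 = 3828$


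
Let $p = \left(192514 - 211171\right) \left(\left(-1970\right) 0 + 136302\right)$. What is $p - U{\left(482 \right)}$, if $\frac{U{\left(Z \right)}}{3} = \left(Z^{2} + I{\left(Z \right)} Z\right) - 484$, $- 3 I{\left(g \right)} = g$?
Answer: $-2543449610$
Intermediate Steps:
$I{\left(g \right)} = - \frac{g}{3}$
$U{\left(Z \right)} = -1452 + 2 Z^{2}$ ($U{\left(Z \right)} = 3 \left(\left(Z^{2} + - \frac{Z}{3} Z\right) - 484\right) = 3 \left(\left(Z^{2} - \frac{Z^{2}}{3}\right) - 484\right) = 3 \left(\frac{2 Z^{2}}{3} - 484\right) = 3 \left(-484 + \frac{2 Z^{2}}{3}\right) = -1452 + 2 Z^{2}$)
$p = -2542986414$ ($p = - 18657 \left(0 + 136302\right) = \left(-18657\right) 136302 = -2542986414$)
$p - U{\left(482 \right)} = -2542986414 - \left(-1452 + 2 \cdot 482^{2}\right) = -2542986414 - \left(-1452 + 2 \cdot 232324\right) = -2542986414 - \left(-1452 + 464648\right) = -2542986414 - 463196 = -2543449610$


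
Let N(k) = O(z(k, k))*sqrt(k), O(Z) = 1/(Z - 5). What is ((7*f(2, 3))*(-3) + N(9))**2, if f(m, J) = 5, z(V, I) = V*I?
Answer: 63632529/5776 ≈ 11017.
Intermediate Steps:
z(V, I) = I*V
O(Z) = 1/(-5 + Z)
N(k) = sqrt(k)/(-5 + k**2) (N(k) = sqrt(k)/(-5 + k*k) = sqrt(k)/(-5 + k**2))
((7*f(2, 3))*(-3) + N(9))**2 = ((7*5)*(-3) + sqrt(9)/(-5 + 9**2))**2 = (35*(-3) + 3/(-5 + 81))**2 = (-105 + 3/76)**2 = (-7977/76)**2 = 63632529/5776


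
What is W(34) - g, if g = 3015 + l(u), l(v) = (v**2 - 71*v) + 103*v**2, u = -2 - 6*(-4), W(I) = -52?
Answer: -51841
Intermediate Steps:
u = 22 (u = -2 + 24 = 22)
l(v) = -71*v + 104*v**2
g = 51789 (g = 3015 + 22*(-71 + 104*22) = 3015 + 22*(-71 + 2288) = 3015 + 22*2217 = 3015 + 48774 = 51789)
W(34) - g = -52 - 1*51789 = -52 - 51789 = -51841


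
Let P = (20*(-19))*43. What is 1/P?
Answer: -1/16340 ≈ -6.1200e-5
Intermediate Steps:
P = -16340 (P = -380*43 = -16340)
1/P = 1/(-16340) = -1/16340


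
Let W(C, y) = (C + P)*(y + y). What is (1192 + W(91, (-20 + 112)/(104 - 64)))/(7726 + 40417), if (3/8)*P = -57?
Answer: 147/7765 ≈ 0.018931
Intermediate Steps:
P = -152 (P = (8/3)*(-57) = -152)
W(C, y) = 2*y*(-152 + C) (W(C, y) = (C - 152)*(y + y) = (-152 + C)*(2*y) = 2*y*(-152 + C))
(1192 + W(91, (-20 + 112)/(104 - 64)))/(7726 + 40417) = (1192 + 2*((-20 + 112)/(104 - 64))*(-152 + 91))/(7726 + 40417) = (1192 + 2*(92/40)*(-61))/48143 = (1192 + 2*(92*(1/40))*(-61))*(1/48143) = (1192 + 2*(23/10)*(-61))*(1/48143) = (1192 - 1403/5)*(1/48143) = (4557/5)*(1/48143) = 147/7765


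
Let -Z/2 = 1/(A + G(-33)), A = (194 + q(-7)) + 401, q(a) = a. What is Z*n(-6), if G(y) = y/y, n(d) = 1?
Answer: -2/589 ≈ -0.0033956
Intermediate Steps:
G(y) = 1
A = 588 (A = (194 - 7) + 401 = 187 + 401 = 588)
Z = -2/589 (Z = -2/(588 + 1) = -2/589 ≈ -0.0033956)
Z*n(-6) = -2/589*1 = -2/589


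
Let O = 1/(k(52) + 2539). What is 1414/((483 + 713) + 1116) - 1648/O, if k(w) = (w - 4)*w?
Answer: -9592117373/1156 ≈ -8.2977e+6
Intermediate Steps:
k(w) = w*(-4 + w) (k(w) = (-4 + w)*w = w*(-4 + w))
O = 1/5035 (O = 1/(52*(-4 + 52) + 2539) = 1/(52*48 + 2539) = 1/(2496 + 2539) = 1/5035 ≈ 0.00019861)
1414/((483 + 713) + 1116) - 1648/O = 1414/((483 + 713) + 1116) - 1648/1/5035 = 1414/(1196 + 1116) - 1648*5035 = 1414/2312 - 8297680 = 1414*(1/2312) - 8297680 = 707/1156 - 8297680 = -9592117373/1156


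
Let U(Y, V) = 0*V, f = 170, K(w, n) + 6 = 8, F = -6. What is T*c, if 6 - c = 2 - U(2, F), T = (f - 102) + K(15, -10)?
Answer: 280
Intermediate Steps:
K(w, n) = 2 (K(w, n) = -6 + 8 = 2)
T = 70 (T = (170 - 102) + 2 = 68 + 2 = 70)
U(Y, V) = 0
c = 4 (c = 6 - (2 - 1*0) = 6 - (2 + 0) = 6 - 1*2 = 6 - 2 = 4)
T*c = 70*4 = 280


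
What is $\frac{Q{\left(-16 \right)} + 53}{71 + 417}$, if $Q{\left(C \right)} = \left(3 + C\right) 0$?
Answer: $\frac{53}{488} \approx 0.10861$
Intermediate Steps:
$Q{\left(C \right)} = 0$
$\frac{Q{\left(-16 \right)} + 53}{71 + 417} = \frac{0 + 53}{71 + 417} = \frac{53}{488}$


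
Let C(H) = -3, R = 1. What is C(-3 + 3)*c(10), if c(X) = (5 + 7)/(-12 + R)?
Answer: 36/11 ≈ 3.2727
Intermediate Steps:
c(X) = -12/11 (c(X) = (5 + 7)/(-12 + 1) = 12/(-11) = 12*(-1/11) = -12/11)
C(-3 + 3)*c(10) = -3*(-12/11) = 36/11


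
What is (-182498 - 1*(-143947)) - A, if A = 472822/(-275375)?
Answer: -10615508803/275375 ≈ -38549.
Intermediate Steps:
A = -472822/275375 (A = 472822*(-1/275375) = -472822/275375 ≈ -1.7170)
(-182498 - 1*(-143947)) - A = (-182498 - 1*(-143947)) - 1*(-472822/275375) = (-182498 + 143947) + 472822/275375 = -38551 + 472822/275375 = -10615508803/275375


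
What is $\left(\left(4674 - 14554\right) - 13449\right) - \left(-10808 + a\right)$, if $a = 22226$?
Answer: $-34747$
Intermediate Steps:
$\left(\left(4674 - 14554\right) - 13449\right) - \left(-10808 + a\right) = \left(\left(4674 - 14554\right) - 13449\right) - \left(-10808 + 22226\right) = \left(-9880 - 13449\right) - 11418 = -23329 - 11418 = -34747$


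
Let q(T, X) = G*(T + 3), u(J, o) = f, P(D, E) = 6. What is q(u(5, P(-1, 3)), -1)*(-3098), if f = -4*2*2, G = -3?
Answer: -120822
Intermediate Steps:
f = -16 (f = -8*2 = -16)
u(J, o) = -16
q(T, X) = -9 - 3*T (q(T, X) = -3*(T + 3) = -3*(3 + T) = -9 - 3*T)
q(u(5, P(-1, 3)), -1)*(-3098) = (-9 - 3*(-16))*(-3098) = (-9 + 48)*(-3098) = 39*(-3098) = -120822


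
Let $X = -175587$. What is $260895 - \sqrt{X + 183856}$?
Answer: $260895 - \sqrt{8269} \approx 2.608 \cdot 10^{5}$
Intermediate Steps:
$260895 - \sqrt{X + 183856} = 260895 - \sqrt{-175587 + 183856} = 260895 - \sqrt{8269}$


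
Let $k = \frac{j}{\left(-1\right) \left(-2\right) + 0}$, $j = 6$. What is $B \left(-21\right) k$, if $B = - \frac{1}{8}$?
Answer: $\frac{63}{8} \approx 7.875$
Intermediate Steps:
$B = - \frac{1}{8}$ ($B = \left(-1\right) \frac{1}{8} = - \frac{1}{8} \approx -0.125$)
$k = 3$ ($k = \frac{1}{\left(-1\right) \left(-2\right) + 0} \cdot 6 = \frac{1}{2 + 0} \cdot 6 = \frac{1}{2} \cdot 6 = 3$)
$B \left(-21\right) k = \left(- \frac{1}{8}\right) \left(-21\right) 3 = \frac{21}{8} \cdot 3 = \frac{63}{8}$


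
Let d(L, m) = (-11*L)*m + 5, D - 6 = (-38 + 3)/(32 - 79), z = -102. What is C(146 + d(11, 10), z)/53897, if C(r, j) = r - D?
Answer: -50090/2533159 ≈ -0.019774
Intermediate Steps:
D = 317/47 (D = 6 + (-38 + 3)/(32 - 79) = 6 - 35/(-47) = 6 - 35*(-1/47) = 6 + 35/47 = 317/47 ≈ 6.7447)
d(L, m) = 5 - 11*L*m (d(L, m) = -11*L*m + 5 = 5 - 11*L*m)
C(r, j) = -317/47 + r (C(r, j) = r - 1*317/47 = r - 317/47 = -317/47 + r)
C(146 + d(11, 10), z)/53897 = (-317/47 + (146 + (5 - 11*11*10)))/53897 = (-317/47 + (146 + (5 - 1210)))*(1/53897) = (-317/47 + (146 - 1205))*(1/53897) = (-317/47 - 1059)*(1/53897) = -50090/47*1/53897 = -50090/2533159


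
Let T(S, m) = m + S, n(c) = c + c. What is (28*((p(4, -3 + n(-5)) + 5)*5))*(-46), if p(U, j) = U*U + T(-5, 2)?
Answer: -115920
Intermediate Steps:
n(c) = 2*c
T(S, m) = S + m
p(U, j) = -3 + U**2 (p(U, j) = U*U + (-5 + 2) = U**2 - 3 = -3 + U**2)
(28*((p(4, -3 + n(-5)) + 5)*5))*(-46) = (28*(((-3 + 4**2) + 5)*5))*(-46) = (28*(((-3 + 16) + 5)*5))*(-46) = (28*((13 + 5)*5))*(-46) = (28*(18*5))*(-46) = (28*90)*(-46) = 2520*(-46) = -115920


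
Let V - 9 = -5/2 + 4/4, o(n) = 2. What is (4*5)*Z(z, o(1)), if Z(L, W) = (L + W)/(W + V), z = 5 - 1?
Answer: 240/19 ≈ 12.632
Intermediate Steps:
z = 4
V = 15/2 (V = 9 + (-5/2 + 4/4) = 9 + (-5*½ + 4*(¼)) = 9 + (-5/2 + 1) = 9 - 3/2 = 15/2 ≈ 7.5000)
Z(L, W) = (L + W)/(15/2 + W) (Z(L, W) = (L + W)/(W + 15/2) = (L + W)/(15/2 + W))
(4*5)*Z(z, o(1)) = (4*5)*(2*(4 + 2)/(15 + 2*2)) = 20*(2*6/(15 + 4)) = 20*(2*6/19) = 20*(2*(1/19)*6) = 20*(12/19) = 240/19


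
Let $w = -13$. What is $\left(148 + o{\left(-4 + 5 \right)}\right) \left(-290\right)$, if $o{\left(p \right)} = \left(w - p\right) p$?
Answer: $-38860$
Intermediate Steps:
$o{\left(p \right)} = p \left(-13 - p\right)$ ($o{\left(p \right)} = \left(-13 - p\right) p = p \left(-13 - p\right)$)
$\left(148 + o{\left(-4 + 5 \right)}\right) \left(-290\right) = \left(148 - \left(-4 + 5\right) \left(13 + \left(-4 + 5\right)\right)\right) \left(-290\right) = \left(148 - 1 \left(13 + 1\right)\right) \left(-290\right) = \left(148 - 1 \cdot 14\right) \left(-290\right) = \left(148 - 14\right) \left(-290\right) = 134 \left(-290\right) = -38860$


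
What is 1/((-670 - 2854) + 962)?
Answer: -1/2562 ≈ -0.00039032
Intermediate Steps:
1/((-670 - 2854) + 962) = 1/(-3524 + 962) = 1/(-2562) = -1/2562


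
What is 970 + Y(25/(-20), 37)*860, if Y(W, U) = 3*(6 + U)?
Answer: 111910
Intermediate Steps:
Y(W, U) = 18 + 3*U
970 + Y(25/(-20), 37)*860 = 970 + (18 + 3*37)*860 = 970 + (18 + 111)*860 = 970 + 129*860 = 970 + 110940 = 111910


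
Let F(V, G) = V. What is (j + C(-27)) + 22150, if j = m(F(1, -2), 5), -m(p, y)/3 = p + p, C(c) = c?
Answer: 22117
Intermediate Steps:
m(p, y) = -6*p (m(p, y) = -3*(p + p) = -6*p)
j = -6 (j = -6*1 = -6)
(j + C(-27)) + 22150 = (-6 - 27) + 22150 = -33 + 22150 = 22117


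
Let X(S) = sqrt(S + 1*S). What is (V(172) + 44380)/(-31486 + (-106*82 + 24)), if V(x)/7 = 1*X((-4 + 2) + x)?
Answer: -22190/20077 - 7*sqrt(85)/20077 ≈ -1.1085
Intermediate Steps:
X(S) = sqrt(2)*sqrt(S) (X(S) = sqrt(S + S) = sqrt(2*S) = sqrt(2)*sqrt(S))
V(x) = 7*sqrt(2)*sqrt(-2 + x) (V(x) = 7*(1*(sqrt(2)*sqrt((-4 + 2) + x))) = 7*(1*(sqrt(2)*sqrt(-2 + x))) = 7*(sqrt(2)*sqrt(-2 + x)) = 7*sqrt(2)*sqrt(-2 + x))
(V(172) + 44380)/(-31486 + (-106*82 + 24)) = (7*sqrt(-4 + 2*172) + 44380)/(-31486 + (-106*82 + 24)) = (7*sqrt(-4 + 344) + 44380)/(-31486 + (-8692 + 24)) = (7*sqrt(340) + 44380)/(-31486 - 8668) = (7*(2*sqrt(85)) + 44380)/(-40154) = (14*sqrt(85) + 44380)*(-1/40154) = (44380 + 14*sqrt(85))*(-1/40154) = -22190/20077 - 7*sqrt(85)/20077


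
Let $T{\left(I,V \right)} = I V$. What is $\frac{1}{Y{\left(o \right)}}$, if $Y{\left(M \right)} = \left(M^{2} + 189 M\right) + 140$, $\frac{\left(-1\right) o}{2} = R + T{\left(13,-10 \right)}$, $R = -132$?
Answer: $\frac{1}{373752} \approx 2.6756 \cdot 10^{-6}$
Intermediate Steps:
$o = 524$ ($o = - 2 \left(-132 + 13 \left(-10\right)\right) = - 2 \left(-132 - 130\right) = \left(-2\right) \left(-262\right) = 524$)
$Y{\left(M \right)} = 140 + M^{2} + 189 M$
$\frac{1}{Y{\left(o \right)}} = \frac{1}{140 + 524^{2} + 189 \cdot 524} = \frac{1}{140 + 274576 + 99036} = \frac{1}{373752}$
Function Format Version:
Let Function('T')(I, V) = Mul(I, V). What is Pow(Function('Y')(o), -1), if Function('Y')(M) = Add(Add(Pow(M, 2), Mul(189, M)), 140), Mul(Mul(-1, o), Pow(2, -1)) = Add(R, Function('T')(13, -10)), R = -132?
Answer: Rational(1, 373752) ≈ 2.6756e-6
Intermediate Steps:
o = 524 (o = Mul(-2, Add(-132, Mul(13, -10))) = Mul(-2, Add(-132, -130)) = Mul(-2, -262) = 524)
Function('Y')(M) = Add(140, Pow(M, 2), Mul(189, M))
Pow(Function('Y')(o), -1) = Pow(Add(140, Pow(524, 2), Mul(189, 524)), -1) = Pow(Add(140, 274576, 99036), -1) = Pow(373752, -1) = Rational(1, 373752)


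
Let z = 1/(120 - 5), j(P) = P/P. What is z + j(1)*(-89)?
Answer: -10234/115 ≈ -88.991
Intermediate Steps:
j(P) = 1
z = 1/115 ≈ 0.0086956
z + j(1)*(-89) = 1/115 + 1*(-89) = 1/115 - 89 = -10234/115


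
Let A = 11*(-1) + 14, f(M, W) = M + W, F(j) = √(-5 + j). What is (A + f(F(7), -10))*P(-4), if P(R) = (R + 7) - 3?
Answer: 0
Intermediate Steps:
A = 3 (A = -11 + 14 = 3)
P(R) = 4 + R (P(R) = (7 + R) - 3 = 4 + R)
(A + f(F(7), -10))*P(-4) = (3 + (√(-5 + 7) - 10))*(4 - 4) = (3 + (√2 - 10))*0 = (3 + (-10 + √2))*0 = (-7 + √2)*0 = 0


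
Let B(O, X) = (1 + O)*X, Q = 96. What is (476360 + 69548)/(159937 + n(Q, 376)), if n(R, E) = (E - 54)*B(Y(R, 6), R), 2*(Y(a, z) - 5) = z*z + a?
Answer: 545908/2385601 ≈ 0.22883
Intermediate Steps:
Y(a, z) = 5 + a/2 + z²/2 (Y(a, z) = 5 + (z*z + a)/2 = 5 + (z² + a)/2 = 5 + (a + z²)/2 = 5 + (a/2 + z²/2) = 5 + a/2 + z²/2)
B(O, X) = X*(1 + O)
n(R, E) = R*(-54 + E)*(24 + R/2) (n(R, E) = (E - 54)*(R*(1 + (5 + R/2 + (½)*6²))) = (-54 + E)*(R*(1 + (5 + R/2 + (½)*36))) = (-54 + E)*(R*(1 + (5 + R/2 + 18))) = (-54 + E)*(R*(1 + (23 + R/2))) = (-54 + E)*(R*(24 + R/2)) = R*(-54 + E)*(24 + R/2))
(476360 + 69548)/(159937 + n(Q, 376)) = (476360 + 69548)/(159937 + (½)*96*(-54 + 376)*(48 + 96)) = 545908/(159937 + (½)*96*322*144) = 545908/(159937 + 2225664) = 545908/2385601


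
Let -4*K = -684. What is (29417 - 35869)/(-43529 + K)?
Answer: 3226/21679 ≈ 0.14881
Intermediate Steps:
K = 171 (K = -1/4*(-684) = 171)
(29417 - 35869)/(-43529 + K) = (29417 - 35869)/(-43529 + 171) = -6452/(-43358) = -6452*(-1/43358) = 3226/21679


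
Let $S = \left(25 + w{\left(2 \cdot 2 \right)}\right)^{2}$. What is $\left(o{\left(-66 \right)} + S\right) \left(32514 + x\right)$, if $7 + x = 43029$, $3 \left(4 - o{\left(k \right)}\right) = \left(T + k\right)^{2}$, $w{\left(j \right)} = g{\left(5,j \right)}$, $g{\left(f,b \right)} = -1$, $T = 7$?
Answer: $- \frac{131508176}{3} \approx -4.3836 \cdot 10^{7}$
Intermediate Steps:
$w{\left(j \right)} = -1$
$o{\left(k \right)} = 4 - \frac{\left(7 + k\right)^{2}}{3}$
$x = 43022$ ($x = -7 + 43029 = 43022$)
$S = 576$ ($S = \left(25 - 1\right)^{2} = 24^{2} = 576$)
$\left(o{\left(-66 \right)} + S\right) \left(32514 + x\right) = \left(\left(4 - \frac{\left(7 - 66\right)^{2}}{3}\right) + 576\right) \left(32514 + 43022\right) = \left(\left(4 - \frac{\left(-59\right)^{2}}{3}\right) + 576\right) 75536 = \left(\left(4 - \frac{3481}{3}\right) + 576\right) 75536 = \left(- \frac{3469}{3} + 576\right) 75536 = \left(- \frac{1741}{3}\right) 75536 = - \frac{131508176}{3}$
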